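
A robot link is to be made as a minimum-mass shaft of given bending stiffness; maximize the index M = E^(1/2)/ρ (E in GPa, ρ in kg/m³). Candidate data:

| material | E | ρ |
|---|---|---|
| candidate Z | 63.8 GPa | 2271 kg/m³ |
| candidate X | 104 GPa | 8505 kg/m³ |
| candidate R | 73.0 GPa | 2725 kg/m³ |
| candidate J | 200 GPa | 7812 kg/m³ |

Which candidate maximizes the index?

candidate Z

Per-candidate index values:
  candidate Z: M = 3.52×10⁻³
  candidate R: M = 3.14×10⁻³
  candidate J: M = 1.81×10⁻³
  candidate X: M = 1.20×10⁻³
Candidate Z has the largest M.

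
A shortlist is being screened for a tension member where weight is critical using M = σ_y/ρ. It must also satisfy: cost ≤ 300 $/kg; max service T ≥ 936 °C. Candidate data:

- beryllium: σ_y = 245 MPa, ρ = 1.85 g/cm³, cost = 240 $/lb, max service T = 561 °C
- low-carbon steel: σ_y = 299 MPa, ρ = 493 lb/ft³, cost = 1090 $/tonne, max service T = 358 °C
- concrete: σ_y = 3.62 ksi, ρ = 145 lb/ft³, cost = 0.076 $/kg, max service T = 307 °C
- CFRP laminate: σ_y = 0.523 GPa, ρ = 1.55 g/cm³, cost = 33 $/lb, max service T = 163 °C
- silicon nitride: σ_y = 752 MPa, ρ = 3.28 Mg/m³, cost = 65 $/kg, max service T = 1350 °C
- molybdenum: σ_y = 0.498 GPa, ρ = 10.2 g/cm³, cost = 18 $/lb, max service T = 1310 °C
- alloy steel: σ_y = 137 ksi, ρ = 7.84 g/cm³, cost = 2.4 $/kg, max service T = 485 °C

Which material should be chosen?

Screen on constraints: cost ≤ 300 $/kg; max service T ≥ 936 °C. Survivors: silicon nitride, molybdenum.
Convert each candidate to consistent units, then evaluate M:
  silicon nitride: σ_y = 752.0 MPa, ρ = 3280 kg/m³
  molybdenum: σ_y = 498.0 MPa, ρ = 10200 kg/m³
  silicon nitride: M = 229 kN·m/kg
  molybdenum: M = 48.8 kN·m/kg
The maximum is for silicon nitride.

silicon nitride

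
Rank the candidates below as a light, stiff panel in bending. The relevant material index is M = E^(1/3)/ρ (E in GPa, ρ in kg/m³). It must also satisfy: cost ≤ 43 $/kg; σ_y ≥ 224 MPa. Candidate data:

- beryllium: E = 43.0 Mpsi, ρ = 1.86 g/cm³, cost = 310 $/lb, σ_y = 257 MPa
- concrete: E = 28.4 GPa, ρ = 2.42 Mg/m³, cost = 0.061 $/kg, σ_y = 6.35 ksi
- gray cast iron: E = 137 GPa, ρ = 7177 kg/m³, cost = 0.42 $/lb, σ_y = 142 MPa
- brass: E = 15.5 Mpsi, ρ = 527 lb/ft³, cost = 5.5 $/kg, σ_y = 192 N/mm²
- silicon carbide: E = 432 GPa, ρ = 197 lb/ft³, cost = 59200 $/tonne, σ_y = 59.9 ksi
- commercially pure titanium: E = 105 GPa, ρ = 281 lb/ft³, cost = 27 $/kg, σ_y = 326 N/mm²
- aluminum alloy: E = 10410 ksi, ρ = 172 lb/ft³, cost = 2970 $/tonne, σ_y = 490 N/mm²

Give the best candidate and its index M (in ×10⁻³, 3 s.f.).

Screen on constraints: cost ≤ 43 $/kg; σ_y ≥ 224 MPa. Survivors: commercially pure titanium, aluminum alloy.
Normalizing units and computing the index:
  commercially pure titanium: E = 105.0 GPa, ρ = 4501 kg/m³
  aluminum alloy: E = 71.77 GPa, ρ = 2755 kg/m³
  aluminum alloy: M = 1.51×10⁻³
  commercially pure titanium: M = 1.05×10⁻³
The maximum is for aluminum alloy.

aluminum alloy, M = 1.51×10⁻³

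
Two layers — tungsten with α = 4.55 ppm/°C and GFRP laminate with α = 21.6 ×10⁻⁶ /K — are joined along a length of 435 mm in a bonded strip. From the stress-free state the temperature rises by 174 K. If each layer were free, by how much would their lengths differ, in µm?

1290 µm

Δα = |4.55 − 21.6|×10⁻⁶/K = 17.1×10⁻⁶/K.
ΔL_mismatch = Δα·L·ΔT = 17.1×10⁻⁶ × 435.0 mm × 174.0 K = 1290 µm.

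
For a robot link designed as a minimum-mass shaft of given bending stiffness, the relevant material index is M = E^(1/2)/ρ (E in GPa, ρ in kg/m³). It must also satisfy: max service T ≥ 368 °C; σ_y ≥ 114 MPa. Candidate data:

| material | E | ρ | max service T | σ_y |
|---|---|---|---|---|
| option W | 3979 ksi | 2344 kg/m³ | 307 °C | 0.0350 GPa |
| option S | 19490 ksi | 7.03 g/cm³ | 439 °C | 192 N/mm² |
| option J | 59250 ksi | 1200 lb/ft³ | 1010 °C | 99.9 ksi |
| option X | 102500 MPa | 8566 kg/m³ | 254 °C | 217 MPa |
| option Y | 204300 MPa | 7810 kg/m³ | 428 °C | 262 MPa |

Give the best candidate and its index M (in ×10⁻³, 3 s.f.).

option Y, M = 1.83×10⁻³

Screen on constraints: max service T ≥ 368 °C; σ_y ≥ 114 MPa. Survivors: option S, option J, option Y.
Convert each candidate to consistent units, then evaluate M:
  option S: E = 134.4 GPa, ρ = 7030 kg/m³
  option J: E = 408.5 GPa, ρ = 19220 kg/m³
  option Y: E = 204.3 GPa, ρ = 7810 kg/m³
  option Y: M = 1.83×10⁻³
  option S: M = 1.65×10⁻³
  option J: M = 1.05×10⁻³
The maximum is for option Y.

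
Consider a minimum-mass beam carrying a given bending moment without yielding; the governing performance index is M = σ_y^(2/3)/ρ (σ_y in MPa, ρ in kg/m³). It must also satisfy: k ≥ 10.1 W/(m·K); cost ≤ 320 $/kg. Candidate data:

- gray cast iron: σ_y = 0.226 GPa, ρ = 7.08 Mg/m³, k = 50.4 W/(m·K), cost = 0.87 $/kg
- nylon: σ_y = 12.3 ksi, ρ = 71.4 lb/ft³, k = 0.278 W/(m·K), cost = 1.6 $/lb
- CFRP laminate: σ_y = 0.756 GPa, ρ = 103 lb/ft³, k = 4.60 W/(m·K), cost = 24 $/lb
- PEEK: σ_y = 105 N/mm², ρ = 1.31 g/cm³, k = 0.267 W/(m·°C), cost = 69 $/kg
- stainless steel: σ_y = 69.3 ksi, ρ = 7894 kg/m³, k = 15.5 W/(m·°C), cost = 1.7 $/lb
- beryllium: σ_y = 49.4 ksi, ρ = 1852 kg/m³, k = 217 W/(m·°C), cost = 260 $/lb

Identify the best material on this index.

stainless steel

Screen on constraints: k ≥ 10.1 W/(m·K); cost ≤ 320 $/kg. Survivors: gray cast iron, stainless steel.
Putting every candidate on a common basis:
  gray cast iron: σ_y = 226.0 MPa, ρ = 7080 kg/m³
  stainless steel: σ_y = 477.8 MPa, ρ = 7894 kg/m³
  stainless steel: M = 7.74×10⁻³
  gray cast iron: M = 5.24×10⁻³
Highest index: stainless steel.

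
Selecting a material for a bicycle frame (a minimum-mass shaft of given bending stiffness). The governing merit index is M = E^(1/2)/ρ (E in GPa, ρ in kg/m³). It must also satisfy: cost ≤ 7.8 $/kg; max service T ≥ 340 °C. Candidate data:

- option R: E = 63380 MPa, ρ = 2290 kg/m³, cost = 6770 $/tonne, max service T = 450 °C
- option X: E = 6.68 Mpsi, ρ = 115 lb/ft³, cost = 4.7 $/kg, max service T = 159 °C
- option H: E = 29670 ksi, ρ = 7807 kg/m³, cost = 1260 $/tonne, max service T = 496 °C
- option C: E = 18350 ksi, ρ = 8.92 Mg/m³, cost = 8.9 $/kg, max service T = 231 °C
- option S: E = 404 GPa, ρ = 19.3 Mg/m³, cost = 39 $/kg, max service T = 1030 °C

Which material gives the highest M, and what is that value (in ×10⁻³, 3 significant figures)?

Screen on constraints: cost ≤ 7.8 $/kg; max service T ≥ 340 °C. Survivors: option R, option H.
Convert each candidate to consistent units, then evaluate M:
  option R: E = 63.38 GPa, ρ = 2290 kg/m³
  option H: E = 204.6 GPa, ρ = 7807 kg/m³
  option R: M = 3.48×10⁻³
  option H: M = 1.83×10⁻³
Highest index: option R.

option R, M = 3.48×10⁻³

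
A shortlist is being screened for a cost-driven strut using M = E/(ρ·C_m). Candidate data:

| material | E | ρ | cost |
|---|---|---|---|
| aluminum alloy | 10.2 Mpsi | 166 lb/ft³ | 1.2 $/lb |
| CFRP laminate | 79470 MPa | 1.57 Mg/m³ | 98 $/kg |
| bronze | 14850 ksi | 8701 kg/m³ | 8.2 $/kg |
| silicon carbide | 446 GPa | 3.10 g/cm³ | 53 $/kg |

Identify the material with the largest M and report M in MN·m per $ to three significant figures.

aluminum alloy, M = 10.0 MN·m per $

Convert each candidate to consistent units, then evaluate M:
  aluminum alloy: E = 70.33 GPa, ρ = 2659 kg/m³, cost = 2.646 $/kg
  CFRP laminate: E = 79.47 GPa, ρ = 1570 kg/m³, cost = 98.00 $/kg
  bronze: E = 102.4 GPa, ρ = 8701 kg/m³, cost = 8.200 $/kg
  silicon carbide: E = 446.0 GPa, ρ = 3100 kg/m³, cost = 53.00 $/kg
  aluminum alloy: M = 10.0 MN·m per $
  silicon carbide: M = 2.71 MN·m per $
  bronze: M = 1.44 MN·m per $
  CFRP laminate: M = 0.517 MN·m per $
Aluminum alloy ranks first.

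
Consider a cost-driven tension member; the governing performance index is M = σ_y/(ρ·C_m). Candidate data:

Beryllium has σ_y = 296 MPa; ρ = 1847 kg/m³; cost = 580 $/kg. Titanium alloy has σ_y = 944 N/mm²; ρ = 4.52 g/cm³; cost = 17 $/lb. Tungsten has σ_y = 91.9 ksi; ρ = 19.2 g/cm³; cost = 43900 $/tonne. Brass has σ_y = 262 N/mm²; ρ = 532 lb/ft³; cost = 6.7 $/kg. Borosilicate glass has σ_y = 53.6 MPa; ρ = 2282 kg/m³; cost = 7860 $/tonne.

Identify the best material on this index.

In SI units:
  beryllium: σ_y = 296.0 MPa, ρ = 1847 kg/m³, cost = 580.0 $/kg
  titanium alloy: σ_y = 944.0 MPa, ρ = 4520 kg/m³, cost = 37.48 $/kg
  tungsten: σ_y = 633.6 MPa, ρ = 19200 kg/m³, cost = 43.90 $/kg
  brass: σ_y = 262.0 MPa, ρ = 8522 kg/m³, cost = 6.700 $/kg
  borosilicate glass: σ_y = 53.60 MPa, ρ = 2282 kg/m³, cost = 7.860 $/kg
  titanium alloy: M = 5.57 kN·m per $
  brass: M = 4.59 kN·m per $
  borosilicate glass: M = 2.99 kN·m per $
  tungsten: M = 0.752 kN·m per $
  beryllium: M = 0.276 kN·m per $
Highest index: titanium alloy.

titanium alloy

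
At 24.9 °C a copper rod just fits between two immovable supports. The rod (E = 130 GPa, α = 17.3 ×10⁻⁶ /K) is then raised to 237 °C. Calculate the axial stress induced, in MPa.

477 MPa

ΔT = 212.1 K. Constrained thermal stress σ = E·α·ΔT = 130.0×10³ MPa × 17.3×10⁻⁶ × 212.1 = 477 MPa (compressive).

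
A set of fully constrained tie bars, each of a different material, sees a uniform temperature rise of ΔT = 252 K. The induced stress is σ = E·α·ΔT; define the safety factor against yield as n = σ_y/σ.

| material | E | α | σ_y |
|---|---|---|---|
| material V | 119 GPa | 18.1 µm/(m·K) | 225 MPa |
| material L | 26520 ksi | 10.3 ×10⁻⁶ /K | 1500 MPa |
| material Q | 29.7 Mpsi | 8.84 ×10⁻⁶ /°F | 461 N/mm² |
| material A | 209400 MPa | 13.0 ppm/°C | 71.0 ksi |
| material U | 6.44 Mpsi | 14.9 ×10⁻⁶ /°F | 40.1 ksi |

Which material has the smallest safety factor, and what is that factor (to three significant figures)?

Converting E to GPa, α to ×10⁻⁶/K, σ_y to MPa, then σ and n for each:
  material V: E = 119.0, α = 18.1, σ_y = 225.0 → σ = 543 MPa, n = 0.415
  material L: E = 182.8, α = 10.3, σ_y = 1500 → σ = 475 MPa, n = 3.16
  material Q: E = 204.8, α = 15.9, σ_y = 461.0 → σ = 821 MPa, n = 0.561
  material A: E = 209.4, α = 13.0, σ_y = 489.5 → σ = 686 MPa, n = 0.714
  material U: E = 44.40, α = 26.8, σ_y = 276.5 → σ = 300 MPa, n = 0.921
Material V has the lowest safety factor, n = 0.415.

material V, n = 0.415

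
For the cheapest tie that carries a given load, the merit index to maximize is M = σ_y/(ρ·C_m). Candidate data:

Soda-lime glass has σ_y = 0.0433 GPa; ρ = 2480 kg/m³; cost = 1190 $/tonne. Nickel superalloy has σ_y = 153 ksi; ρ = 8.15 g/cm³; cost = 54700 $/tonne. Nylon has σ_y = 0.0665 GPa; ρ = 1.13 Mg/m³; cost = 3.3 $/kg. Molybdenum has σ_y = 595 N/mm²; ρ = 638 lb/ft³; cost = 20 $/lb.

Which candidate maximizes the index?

Putting every candidate on a common basis:
  soda-lime glass: σ_y = 43.30 MPa, ρ = 2480 kg/m³, cost = 1.190 $/kg
  nickel superalloy: σ_y = 1055 MPa, ρ = 8150 kg/m³, cost = 54.70 $/kg
  nylon: σ_y = 66.50 MPa, ρ = 1130 kg/m³, cost = 3.300 $/kg
  molybdenum: σ_y = 595.0 MPa, ρ = 10220 kg/m³, cost = 44.09 $/kg
  nylon: M = 17.8 kN·m per $
  soda-lime glass: M = 14.7 kN·m per $
  nickel superalloy: M = 2.37 kN·m per $
  molybdenum: M = 1.32 kN·m per $
Nylon has the largest M.

nylon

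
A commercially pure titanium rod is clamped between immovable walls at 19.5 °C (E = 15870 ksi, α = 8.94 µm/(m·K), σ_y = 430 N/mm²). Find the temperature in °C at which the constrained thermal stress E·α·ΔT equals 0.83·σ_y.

E = 15870 ksi = 109.4 GPa.
σ_y = 430 N/mm² = 430.0 MPa.
E·α·ΔT = 356.9 MPa ⇒ ΔT = 356.9 / (109.4×10³ × 8.94×10⁻⁶) = 364.8 K.
T = 19.5 + 364.8 = 384.3 °C.

384 °C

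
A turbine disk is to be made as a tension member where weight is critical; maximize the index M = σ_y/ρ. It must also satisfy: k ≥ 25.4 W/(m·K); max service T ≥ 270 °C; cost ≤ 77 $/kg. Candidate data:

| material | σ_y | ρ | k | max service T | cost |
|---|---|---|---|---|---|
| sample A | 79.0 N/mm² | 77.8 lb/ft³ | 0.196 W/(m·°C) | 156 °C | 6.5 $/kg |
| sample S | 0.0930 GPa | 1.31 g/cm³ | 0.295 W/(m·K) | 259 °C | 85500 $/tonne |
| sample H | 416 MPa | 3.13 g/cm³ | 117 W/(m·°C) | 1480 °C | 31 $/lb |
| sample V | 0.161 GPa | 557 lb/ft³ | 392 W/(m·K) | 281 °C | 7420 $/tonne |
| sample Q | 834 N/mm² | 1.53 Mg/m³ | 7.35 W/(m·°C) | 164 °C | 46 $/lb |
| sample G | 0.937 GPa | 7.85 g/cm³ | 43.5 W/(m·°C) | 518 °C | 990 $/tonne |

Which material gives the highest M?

sample H

Screen on constraints: k ≥ 25.4 W/(m·K); max service T ≥ 270 °C; cost ≤ 77 $/kg. Survivors: sample H, sample V, sample G.
Putting every candidate on a common basis:
  sample H: σ_y = 416.0 MPa, ρ = 3130 kg/m³
  sample V: σ_y = 161.0 MPa, ρ = 8922 kg/m³
  sample G: σ_y = 937.0 MPa, ρ = 7850 kg/m³
  sample H: M = 133 kN·m/kg
  sample G: M = 119 kN·m/kg
  sample V: M = 18.0 kN·m/kg
The maximum is for sample H.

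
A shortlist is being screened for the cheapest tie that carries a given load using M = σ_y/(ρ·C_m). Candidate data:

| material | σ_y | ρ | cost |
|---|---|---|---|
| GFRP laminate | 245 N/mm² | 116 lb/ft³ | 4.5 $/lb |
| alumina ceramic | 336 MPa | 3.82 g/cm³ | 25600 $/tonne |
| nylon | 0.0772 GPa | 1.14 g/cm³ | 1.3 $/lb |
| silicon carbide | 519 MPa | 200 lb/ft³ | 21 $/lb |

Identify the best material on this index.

In SI units:
  GFRP laminate: σ_y = 245.0 MPa, ρ = 1858 kg/m³, cost = 9.921 $/kg
  alumina ceramic: σ_y = 336.0 MPa, ρ = 3820 kg/m³, cost = 25.60 $/kg
  nylon: σ_y = 77.20 MPa, ρ = 1140 kg/m³, cost = 2.866 $/kg
  silicon carbide: σ_y = 519.0 MPa, ρ = 3204 kg/m³, cost = 46.30 $/kg
  nylon: M = 23.6 kN·m per $
  GFRP laminate: M = 13.3 kN·m per $
  silicon carbide: M = 3.50 kN·m per $
  alumina ceramic: M = 3.44 kN·m per $
Nylon has the largest M.

nylon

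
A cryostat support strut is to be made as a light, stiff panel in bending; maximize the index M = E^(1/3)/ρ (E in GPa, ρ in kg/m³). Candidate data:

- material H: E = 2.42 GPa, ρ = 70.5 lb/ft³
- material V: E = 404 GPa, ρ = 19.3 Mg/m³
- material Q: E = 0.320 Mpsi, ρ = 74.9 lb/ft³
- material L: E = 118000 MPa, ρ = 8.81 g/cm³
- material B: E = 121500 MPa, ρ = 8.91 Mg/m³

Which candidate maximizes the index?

Normalizing units and computing the index:
  material H: E = 2.420 GPa, ρ = 1129 kg/m³
  material V: E = 404.0 GPa, ρ = 19300 kg/m³
  material Q: E = 2.206 GPa, ρ = 1200 kg/m³
  material L: E = 118.0 GPa, ρ = 8810 kg/m³
  material B: E = 121.5 GPa, ρ = 8910 kg/m³
  material H: M = 1.19×10⁻³
  material Q: M = 1.09×10⁻³
  material L: M = 0.557×10⁻³
  material B: M = 0.556×10⁻³
  material V: M = 0.383×10⁻³
Material H ranks first.

material H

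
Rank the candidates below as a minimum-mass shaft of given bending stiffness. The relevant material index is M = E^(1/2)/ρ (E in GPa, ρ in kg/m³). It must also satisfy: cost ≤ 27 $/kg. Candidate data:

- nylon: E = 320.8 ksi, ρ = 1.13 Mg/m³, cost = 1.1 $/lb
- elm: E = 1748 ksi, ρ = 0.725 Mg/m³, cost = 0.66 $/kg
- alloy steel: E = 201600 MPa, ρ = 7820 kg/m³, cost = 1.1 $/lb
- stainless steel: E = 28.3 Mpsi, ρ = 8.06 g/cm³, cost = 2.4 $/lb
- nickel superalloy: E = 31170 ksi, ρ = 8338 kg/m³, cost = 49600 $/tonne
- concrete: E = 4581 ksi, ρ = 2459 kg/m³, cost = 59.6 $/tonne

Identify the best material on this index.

elm

Screen on constraints: cost ≤ 27 $/kg. Survivors: nylon, elm, alloy steel, stainless steel, concrete.
Convert each candidate to consistent units, then evaluate M:
  nylon: E = 2.212 GPa, ρ = 1130 kg/m³
  elm: E = 12.05 GPa, ρ = 725.0 kg/m³
  alloy steel: E = 201.6 GPa, ρ = 7820 kg/m³
  stainless steel: E = 195.1 GPa, ρ = 8060 kg/m³
  concrete: E = 31.58 GPa, ρ = 2459 kg/m³
  elm: M = 4.79×10⁻³
  concrete: M = 2.29×10⁻³
  alloy steel: M = 1.82×10⁻³
  stainless steel: M = 1.73×10⁻³
  nylon: M = 1.32×10⁻³
Elm has the largest M.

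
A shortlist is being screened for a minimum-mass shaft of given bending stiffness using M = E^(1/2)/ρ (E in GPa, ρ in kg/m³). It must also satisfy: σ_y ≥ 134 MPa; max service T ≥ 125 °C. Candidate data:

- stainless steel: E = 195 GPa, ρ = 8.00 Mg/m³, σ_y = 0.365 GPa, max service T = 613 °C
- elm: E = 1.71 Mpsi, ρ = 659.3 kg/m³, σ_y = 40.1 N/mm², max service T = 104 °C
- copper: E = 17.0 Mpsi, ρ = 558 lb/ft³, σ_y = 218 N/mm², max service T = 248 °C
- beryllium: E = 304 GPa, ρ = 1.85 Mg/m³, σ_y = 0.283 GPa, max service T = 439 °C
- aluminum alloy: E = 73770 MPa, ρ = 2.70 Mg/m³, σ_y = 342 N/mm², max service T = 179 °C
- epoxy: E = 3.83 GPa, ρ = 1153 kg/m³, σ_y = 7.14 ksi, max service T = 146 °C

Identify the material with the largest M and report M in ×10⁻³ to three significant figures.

beryllium, M = 9.42×10⁻³

Screen on constraints: σ_y ≥ 134 MPa; max service T ≥ 125 °C. Survivors: stainless steel, copper, beryllium, aluminum alloy.
Convert each candidate to consistent units, then evaluate M:
  stainless steel: E = 195.0 GPa, ρ = 8000 kg/m³
  copper: E = 117.2 GPa, ρ = 8938 kg/m³
  beryllium: E = 304.0 GPa, ρ = 1850 kg/m³
  aluminum alloy: E = 73.77 GPa, ρ = 2700 kg/m³
  beryllium: M = 9.42×10⁻³
  aluminum alloy: M = 3.18×10⁻³
  stainless steel: M = 1.75×10⁻³
  copper: M = 1.21×10⁻³
Beryllium ranks first.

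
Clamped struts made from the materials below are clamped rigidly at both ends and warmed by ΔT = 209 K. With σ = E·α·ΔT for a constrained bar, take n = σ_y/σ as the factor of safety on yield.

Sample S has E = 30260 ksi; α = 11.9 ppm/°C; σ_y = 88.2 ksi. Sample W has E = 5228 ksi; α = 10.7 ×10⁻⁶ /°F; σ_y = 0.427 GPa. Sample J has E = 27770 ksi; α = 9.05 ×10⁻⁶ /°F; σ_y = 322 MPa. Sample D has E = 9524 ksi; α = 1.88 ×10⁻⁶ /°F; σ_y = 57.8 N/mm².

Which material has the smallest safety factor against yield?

sample J

With everything in SI (GPa, ×10⁻⁶/K, MPa):
  sample S: E = 208.6, α = 11.9, σ_y = 608.1 → σ = 519 MPa, n = 1.17
  sample W: E = 36.05, α = 19.3, σ_y = 427.0 → σ = 145 MPa, n = 2.94
  sample J: E = 191.5, α = 16.3, σ_y = 322.0 → σ = 652 MPa, n = 0.494
  sample D: E = 65.67, α = 3.38, σ_y = 57.80 → σ = 46.4 MPa, n = 1.24
Sample J has the lowest safety factor, n = 0.494.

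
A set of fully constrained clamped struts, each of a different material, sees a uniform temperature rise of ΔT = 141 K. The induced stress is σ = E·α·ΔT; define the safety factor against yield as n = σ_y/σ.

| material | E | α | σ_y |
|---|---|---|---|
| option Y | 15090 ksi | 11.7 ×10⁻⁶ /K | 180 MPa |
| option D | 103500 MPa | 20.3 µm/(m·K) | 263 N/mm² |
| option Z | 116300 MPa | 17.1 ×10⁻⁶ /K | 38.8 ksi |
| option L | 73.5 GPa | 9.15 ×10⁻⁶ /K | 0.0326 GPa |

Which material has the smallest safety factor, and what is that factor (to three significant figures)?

In consistent units (E in GPa, α in ×10⁻⁶/K, σ_y in MPa):
  option Y: E = 104.0, α = 11.7, σ_y = 180.0 → σ = 172 MPa, n = 1.05
  option D: E = 103.5, α = 20.3, σ_y = 263.0 → σ = 296 MPa, n = 0.888
  option Z: E = 116.3, α = 17.1, σ_y = 267.5 → σ = 280 MPa, n = 0.954
  option L: E = 73.50, α = 9.15, σ_y = 32.60 → σ = 94.8 MPa, n = 0.344
Smallest n: option L with n = 0.344.

option L, n = 0.344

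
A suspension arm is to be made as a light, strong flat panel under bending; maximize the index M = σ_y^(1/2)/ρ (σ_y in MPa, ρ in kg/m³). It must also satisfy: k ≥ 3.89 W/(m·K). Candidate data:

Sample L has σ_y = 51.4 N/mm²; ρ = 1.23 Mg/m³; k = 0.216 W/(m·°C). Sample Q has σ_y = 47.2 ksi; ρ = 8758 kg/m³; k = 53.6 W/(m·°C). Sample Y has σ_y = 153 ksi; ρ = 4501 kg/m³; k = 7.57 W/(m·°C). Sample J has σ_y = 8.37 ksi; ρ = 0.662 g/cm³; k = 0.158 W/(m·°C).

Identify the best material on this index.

Screen on constraints: k ≥ 3.89 W/(m·K). Survivors: sample Q, sample Y.
Convert each candidate to consistent units, then evaluate M:
  sample Q: σ_y = 325.4 MPa, ρ = 8758 kg/m³
  sample Y: σ_y = 1055 MPa, ρ = 4501 kg/m³
  sample Y: M = 7.22×10⁻³
  sample Q: M = 2.06×10⁻³
Sample Y has the largest M.

sample Y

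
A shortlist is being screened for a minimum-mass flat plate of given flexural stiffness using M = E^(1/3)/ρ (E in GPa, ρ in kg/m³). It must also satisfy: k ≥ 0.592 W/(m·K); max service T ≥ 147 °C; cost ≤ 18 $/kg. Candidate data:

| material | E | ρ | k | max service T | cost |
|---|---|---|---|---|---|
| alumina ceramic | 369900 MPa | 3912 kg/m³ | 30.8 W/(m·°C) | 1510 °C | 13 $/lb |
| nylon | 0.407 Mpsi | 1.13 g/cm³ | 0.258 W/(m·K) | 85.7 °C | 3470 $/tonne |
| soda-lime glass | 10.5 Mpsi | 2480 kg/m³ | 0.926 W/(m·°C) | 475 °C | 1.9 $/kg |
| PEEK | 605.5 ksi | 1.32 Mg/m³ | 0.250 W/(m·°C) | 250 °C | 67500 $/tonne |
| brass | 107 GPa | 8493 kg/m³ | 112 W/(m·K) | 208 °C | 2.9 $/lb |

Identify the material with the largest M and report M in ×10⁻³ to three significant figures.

soda-lime glass, M = 1.68×10⁻³

Screen on constraints: k ≥ 0.592 W/(m·K); max service T ≥ 147 °C; cost ≤ 18 $/kg. Survivors: soda-lime glass, brass.
After converting to SI:
  soda-lime glass: E = 72.39 GPa, ρ = 2480 kg/m³
  brass: E = 107.0 GPa, ρ = 8493 kg/m³
  soda-lime glass: M = 1.68×10⁻³
  brass: M = 0.559×10⁻³
Soda-lime glass has the largest M.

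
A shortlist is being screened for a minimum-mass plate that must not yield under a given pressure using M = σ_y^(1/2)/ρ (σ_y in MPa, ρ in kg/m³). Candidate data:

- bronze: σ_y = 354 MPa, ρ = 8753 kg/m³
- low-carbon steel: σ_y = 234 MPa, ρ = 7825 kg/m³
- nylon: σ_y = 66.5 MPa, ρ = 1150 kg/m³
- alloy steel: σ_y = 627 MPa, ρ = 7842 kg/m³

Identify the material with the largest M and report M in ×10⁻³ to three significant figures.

Computing M directly (units already consistent):
  nylon: M = 7.09×10⁻³
  alloy steel: M = 3.19×10⁻³
  bronze: M = 2.15×10⁻³
  low-carbon steel: M = 1.95×10⁻³
The maximum is for nylon.

nylon, M = 7.09×10⁻³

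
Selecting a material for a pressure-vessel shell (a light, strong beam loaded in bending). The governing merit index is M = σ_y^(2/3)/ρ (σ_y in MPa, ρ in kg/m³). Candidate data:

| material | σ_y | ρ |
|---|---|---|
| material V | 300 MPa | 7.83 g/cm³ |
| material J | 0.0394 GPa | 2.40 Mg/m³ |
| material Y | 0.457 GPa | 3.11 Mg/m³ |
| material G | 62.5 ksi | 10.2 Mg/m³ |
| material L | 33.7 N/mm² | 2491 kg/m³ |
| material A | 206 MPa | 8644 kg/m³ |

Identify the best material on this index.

Normalizing units and computing the index:
  material V: σ_y = 300.0 MPa, ρ = 7830 kg/m³
  material J: σ_y = 39.40 MPa, ρ = 2400 kg/m³
  material Y: σ_y = 457.0 MPa, ρ = 3110 kg/m³
  material G: σ_y = 430.9 MPa, ρ = 10200 kg/m³
  material L: σ_y = 33.70 MPa, ρ = 2491 kg/m³
  material A: σ_y = 206.0 MPa, ρ = 8644 kg/m³
  material Y: M = 19.1×10⁻³
  material V: M = 5.72×10⁻³
  material G: M = 5.59×10⁻³
  material J: M = 4.82×10⁻³
  material L: M = 4.19×10⁻³
  material A: M = 4.04×10⁻³
Material Y ranks first.

material Y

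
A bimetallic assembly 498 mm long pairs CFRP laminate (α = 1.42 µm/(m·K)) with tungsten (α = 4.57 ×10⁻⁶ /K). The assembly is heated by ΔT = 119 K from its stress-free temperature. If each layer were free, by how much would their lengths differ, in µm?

Δα = |1.42 − 4.57|×10⁻⁶/K = 3.15×10⁻⁶/K.
ΔL_mismatch = Δα·L·ΔT = 3.15×10⁻⁶ × 498.0 mm × 119.0 K = 187 µm.

187 µm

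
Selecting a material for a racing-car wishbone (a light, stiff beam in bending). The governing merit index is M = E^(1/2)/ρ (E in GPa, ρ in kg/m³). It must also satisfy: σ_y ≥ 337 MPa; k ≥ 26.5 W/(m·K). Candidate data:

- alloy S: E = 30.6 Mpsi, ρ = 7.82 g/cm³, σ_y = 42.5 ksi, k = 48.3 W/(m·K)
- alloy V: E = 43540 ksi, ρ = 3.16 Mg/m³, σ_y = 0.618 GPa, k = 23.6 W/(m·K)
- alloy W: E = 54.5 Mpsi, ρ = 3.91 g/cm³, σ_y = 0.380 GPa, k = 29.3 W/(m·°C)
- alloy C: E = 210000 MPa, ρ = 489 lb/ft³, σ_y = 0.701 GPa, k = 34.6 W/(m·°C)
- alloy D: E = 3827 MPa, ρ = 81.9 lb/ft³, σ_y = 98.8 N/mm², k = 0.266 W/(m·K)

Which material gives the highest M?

Screen on constraints: σ_y ≥ 337 MPa; k ≥ 26.5 W/(m·K). Survivors: alloy W, alloy C.
In SI units:
  alloy W: E = 375.8 GPa, ρ = 3910 kg/m³
  alloy C: E = 210.0 GPa, ρ = 7833 kg/m³
  alloy W: M = 4.96×10⁻³
  alloy C: M = 1.85×10⁻³
Alloy W has the largest M.

alloy W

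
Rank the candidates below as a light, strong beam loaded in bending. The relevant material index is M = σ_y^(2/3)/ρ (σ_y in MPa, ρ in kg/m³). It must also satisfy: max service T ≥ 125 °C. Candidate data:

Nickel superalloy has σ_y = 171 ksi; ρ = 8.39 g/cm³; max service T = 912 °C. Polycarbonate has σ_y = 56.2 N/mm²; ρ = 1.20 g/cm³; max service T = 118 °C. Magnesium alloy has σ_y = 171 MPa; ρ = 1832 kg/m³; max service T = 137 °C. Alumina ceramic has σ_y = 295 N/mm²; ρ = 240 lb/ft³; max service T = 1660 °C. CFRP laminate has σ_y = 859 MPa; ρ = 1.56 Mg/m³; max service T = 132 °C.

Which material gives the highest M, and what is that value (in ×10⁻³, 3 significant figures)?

Screen on constraints: max service T ≥ 125 °C. Survivors: nickel superalloy, magnesium alloy, alumina ceramic, CFRP laminate.
Convert each candidate to consistent units, then evaluate M:
  nickel superalloy: σ_y = 1179 MPa, ρ = 8390 kg/m³
  magnesium alloy: σ_y = 171.0 MPa, ρ = 1832 kg/m³
  alumina ceramic: σ_y = 295.0 MPa, ρ = 3844 kg/m³
  CFRP laminate: σ_y = 859.0 MPa, ρ = 1560 kg/m³
  CFRP laminate: M = 57.9×10⁻³
  magnesium alloy: M = 16.8×10⁻³
  nickel superalloy: M = 13.3×10⁻³
  alumina ceramic: M = 11.5×10⁻³
Highest index: CFRP laminate.

CFRP laminate, M = 57.9×10⁻³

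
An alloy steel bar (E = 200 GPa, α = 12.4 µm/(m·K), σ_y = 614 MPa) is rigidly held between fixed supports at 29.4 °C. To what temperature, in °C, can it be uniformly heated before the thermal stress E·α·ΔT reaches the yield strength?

277 °C

E·α·ΔT = 614.0 MPa ⇒ ΔT = 614.0 / (200.0×10³ × 12.4×10⁻⁶) = 247.6 K.
T = 29.4 + 247.6 = 277.0 °C.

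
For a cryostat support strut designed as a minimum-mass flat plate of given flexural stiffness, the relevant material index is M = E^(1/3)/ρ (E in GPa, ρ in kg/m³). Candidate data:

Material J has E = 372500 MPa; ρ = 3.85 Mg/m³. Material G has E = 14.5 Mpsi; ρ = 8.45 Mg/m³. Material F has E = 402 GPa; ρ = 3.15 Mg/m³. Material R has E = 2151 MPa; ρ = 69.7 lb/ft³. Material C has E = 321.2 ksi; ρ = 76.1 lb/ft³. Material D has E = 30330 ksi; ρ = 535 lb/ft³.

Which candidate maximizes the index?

material F

Convert each candidate to consistent units, then evaluate M:
  material J: E = 372.5 GPa, ρ = 3850 kg/m³
  material G: E = 99.97 GPa, ρ = 8450 kg/m³
  material F: E = 402.0 GPa, ρ = 3150 kg/m³
  material R: E = 2.151 GPa, ρ = 1116 kg/m³
  material C: E = 2.215 GPa, ρ = 1219 kg/m³
  material D: E = 209.1 GPa, ρ = 8570 kg/m³
  material F: M = 2.34×10⁻³
  material J: M = 1.87×10⁻³
  material R: M = 1.16×10⁻³
  material C: M = 1.07×10⁻³
  material D: M = 0.693×10⁻³
  material G: M = 0.549×10⁻³
Material F ranks first.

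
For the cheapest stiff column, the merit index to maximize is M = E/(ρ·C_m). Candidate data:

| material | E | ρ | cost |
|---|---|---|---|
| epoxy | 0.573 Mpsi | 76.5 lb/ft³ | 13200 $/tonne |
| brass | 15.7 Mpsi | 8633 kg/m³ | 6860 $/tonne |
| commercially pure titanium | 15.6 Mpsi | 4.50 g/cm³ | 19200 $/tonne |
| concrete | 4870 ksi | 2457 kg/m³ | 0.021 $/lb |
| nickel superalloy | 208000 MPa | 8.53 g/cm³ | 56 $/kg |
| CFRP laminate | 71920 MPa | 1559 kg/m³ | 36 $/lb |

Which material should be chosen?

concrete

Putting every candidate on a common basis:
  epoxy: E = 3.951 GPa, ρ = 1225 kg/m³, cost = 13.20 $/kg
  brass: E = 108.2 GPa, ρ = 8633 kg/m³, cost = 6.860 $/kg
  commercially pure titanium: E = 107.6 GPa, ρ = 4500 kg/m³, cost = 19.20 $/kg
  concrete: E = 33.58 GPa, ρ = 2457 kg/m³, cost = 0.04630 $/kg
  nickel superalloy: E = 208.0 GPa, ρ = 8530 kg/m³, cost = 56.00 $/kg
  CFRP laminate: E = 71.92 GPa, ρ = 1559 kg/m³, cost = 79.37 $/kg
  concrete: M = 295 MN·m per $
  brass: M = 1.83 MN·m per $
  commercially pure titanium: M = 1.24 MN·m per $
  CFRP laminate: M = 0.581 MN·m per $
  nickel superalloy: M = 0.435 MN·m per $
  epoxy: M = 0.244 MN·m per $
Concrete ranks first.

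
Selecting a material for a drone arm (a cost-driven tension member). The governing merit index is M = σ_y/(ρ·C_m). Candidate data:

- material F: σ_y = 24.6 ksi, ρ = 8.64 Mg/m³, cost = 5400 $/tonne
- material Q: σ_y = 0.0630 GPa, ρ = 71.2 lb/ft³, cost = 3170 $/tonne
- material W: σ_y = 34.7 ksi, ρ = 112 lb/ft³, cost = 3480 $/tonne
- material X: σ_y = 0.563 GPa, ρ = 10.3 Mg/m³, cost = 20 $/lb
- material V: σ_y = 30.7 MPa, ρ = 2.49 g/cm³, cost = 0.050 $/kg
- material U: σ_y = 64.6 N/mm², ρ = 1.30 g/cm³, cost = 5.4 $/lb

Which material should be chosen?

material V

After converting to SI:
  material F: σ_y = 169.6 MPa, ρ = 8640 kg/m³, cost = 5.400 $/kg
  material Q: σ_y = 63.00 MPa, ρ = 1141 kg/m³, cost = 3.170 $/kg
  material W: σ_y = 239.2 MPa, ρ = 1794 kg/m³, cost = 3.480 $/kg
  material X: σ_y = 563.0 MPa, ρ = 10300 kg/m³, cost = 44.09 $/kg
  material V: σ_y = 30.70 MPa, ρ = 2490 kg/m³, cost = 0.05000 $/kg
  material U: σ_y = 64.60 MPa, ρ = 1300 kg/m³, cost = 11.90 $/kg
  material V: M = 247 kN·m per $
  material W: M = 38.3 kN·m per $
  material Q: M = 17.4 kN·m per $
  material U: M = 4.17 kN·m per $
  material F: M = 3.64 kN·m per $
  material X: M = 1.24 kN·m per $
Material V has the largest M.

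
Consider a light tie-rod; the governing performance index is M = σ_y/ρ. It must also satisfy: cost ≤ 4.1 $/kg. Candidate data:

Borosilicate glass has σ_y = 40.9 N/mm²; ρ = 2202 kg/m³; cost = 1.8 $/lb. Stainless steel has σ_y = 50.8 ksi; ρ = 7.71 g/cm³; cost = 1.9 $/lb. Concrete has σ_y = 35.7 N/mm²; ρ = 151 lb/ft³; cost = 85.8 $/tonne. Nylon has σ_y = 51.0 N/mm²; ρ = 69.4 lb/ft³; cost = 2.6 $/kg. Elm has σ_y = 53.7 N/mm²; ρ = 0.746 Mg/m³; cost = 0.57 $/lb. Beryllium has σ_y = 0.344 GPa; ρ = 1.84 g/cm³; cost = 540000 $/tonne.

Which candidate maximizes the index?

elm

Screen on constraints: cost ≤ 4.1 $/kg. Survivors: borosilicate glass, concrete, nylon, elm.
In SI units:
  borosilicate glass: σ_y = 40.90 MPa, ρ = 2202 kg/m³
  concrete: σ_y = 35.70 MPa, ρ = 2419 kg/m³
  nylon: σ_y = 51.00 MPa, ρ = 1112 kg/m³
  elm: σ_y = 53.70 MPa, ρ = 746.0 kg/m³
  elm: M = 72.0 kN·m/kg
  nylon: M = 45.9 kN·m/kg
  borosilicate glass: M = 18.6 kN·m/kg
  concrete: M = 14.8 kN·m/kg
Elm has the largest M.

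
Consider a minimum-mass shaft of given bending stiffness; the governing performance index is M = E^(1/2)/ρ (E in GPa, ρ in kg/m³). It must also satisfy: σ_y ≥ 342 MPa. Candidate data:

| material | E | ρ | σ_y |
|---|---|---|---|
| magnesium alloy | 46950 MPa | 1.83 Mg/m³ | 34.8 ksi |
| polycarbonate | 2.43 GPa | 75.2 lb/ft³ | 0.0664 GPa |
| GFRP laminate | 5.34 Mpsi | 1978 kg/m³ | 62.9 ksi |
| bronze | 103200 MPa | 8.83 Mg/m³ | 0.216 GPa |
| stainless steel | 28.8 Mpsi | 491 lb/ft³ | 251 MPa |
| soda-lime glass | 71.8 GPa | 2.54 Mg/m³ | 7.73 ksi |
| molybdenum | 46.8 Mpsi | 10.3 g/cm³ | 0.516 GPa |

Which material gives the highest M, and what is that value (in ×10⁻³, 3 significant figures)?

GFRP laminate, M = 3.07×10⁻³

Screen on constraints: σ_y ≥ 342 MPa. Survivors: GFRP laminate, molybdenum.
In SI units:
  GFRP laminate: E = 36.82 GPa, ρ = 1978 kg/m³
  molybdenum: E = 322.7 GPa, ρ = 10300 kg/m³
  GFRP laminate: M = 3.07×10⁻³
  molybdenum: M = 1.74×10⁻³
GFRP laminate has the largest M.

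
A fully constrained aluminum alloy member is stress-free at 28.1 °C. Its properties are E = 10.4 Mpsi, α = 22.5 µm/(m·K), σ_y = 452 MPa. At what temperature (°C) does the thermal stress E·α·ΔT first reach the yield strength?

E = 10.4 Mpsi = 71.71 GPa.
E·α·ΔT = 452.0 MPa ⇒ ΔT = 452.0 / (71.71×10³ × 22.5×10⁻⁶) = 280.2 K.
T = 28.1 + 280.2 = 308.3 °C.

308 °C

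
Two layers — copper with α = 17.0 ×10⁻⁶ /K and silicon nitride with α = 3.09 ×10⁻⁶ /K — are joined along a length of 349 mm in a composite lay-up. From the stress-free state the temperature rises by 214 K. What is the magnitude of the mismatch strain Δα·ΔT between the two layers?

Δα = |17.0 − 3.09|×10⁻⁶/K = 13.9×10⁻⁶/K.
Mismatch strain = Δα·ΔT = 13.9×10⁻⁶ × 214.0 = 2.98×10⁻³.

2.98×10⁻³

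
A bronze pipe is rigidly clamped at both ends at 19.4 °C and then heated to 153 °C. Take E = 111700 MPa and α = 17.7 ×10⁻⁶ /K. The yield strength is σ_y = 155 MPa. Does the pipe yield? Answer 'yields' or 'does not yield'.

yields

E = 111700 MPa = 111.7 GPa.
ΔT = 133.6 K. Constrained thermal stress σ = E·α·ΔT = 111.7×10³ MPa × 17.7×10⁻⁶ × 133.6 = 264 MPa (compressive).
Compare to σ_y = 155 MPa: σ ≥ σ_y, so it yields.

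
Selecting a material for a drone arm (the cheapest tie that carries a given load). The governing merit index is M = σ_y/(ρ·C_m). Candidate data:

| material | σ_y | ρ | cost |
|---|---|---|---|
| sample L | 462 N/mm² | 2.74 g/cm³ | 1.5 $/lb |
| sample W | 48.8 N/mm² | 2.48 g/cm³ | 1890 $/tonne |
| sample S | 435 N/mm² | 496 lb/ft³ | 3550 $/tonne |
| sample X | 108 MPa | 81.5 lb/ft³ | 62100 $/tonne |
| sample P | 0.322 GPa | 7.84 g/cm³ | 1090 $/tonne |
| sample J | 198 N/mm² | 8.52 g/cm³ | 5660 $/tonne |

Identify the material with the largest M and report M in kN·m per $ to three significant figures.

After converting to SI:
  sample L: σ_y = 462.0 MPa, ρ = 2740 kg/m³, cost = 3.307 $/kg
  sample W: σ_y = 48.80 MPa, ρ = 2480 kg/m³, cost = 1.890 $/kg
  sample S: σ_y = 435.0 MPa, ρ = 7945 kg/m³, cost = 3.550 $/kg
  sample X: σ_y = 108.0 MPa, ρ = 1306 kg/m³, cost = 62.10 $/kg
  sample P: σ_y = 322.0 MPa, ρ = 7840 kg/m³, cost = 1.090 $/kg
  sample J: σ_y = 198.0 MPa, ρ = 8520 kg/m³, cost = 5.660 $/kg
  sample L: M = 51.0 kN·m per $
  sample P: M = 37.7 kN·m per $
  sample S: M = 15.4 kN·m per $
  sample W: M = 10.4 kN·m per $
  sample J: M = 4.11 kN·m per $
  sample X: M = 1.33 kN·m per $
Sample L ranks first.

sample L, M = 51.0 kN·m per $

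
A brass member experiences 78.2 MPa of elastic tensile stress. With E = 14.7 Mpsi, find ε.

E = 14.7 Mpsi = 101.4 GPa = 101400 MPa.
ε = σ/E = 78.2 / 101400 = 7.72×10⁻⁴.

7.72×10⁻⁴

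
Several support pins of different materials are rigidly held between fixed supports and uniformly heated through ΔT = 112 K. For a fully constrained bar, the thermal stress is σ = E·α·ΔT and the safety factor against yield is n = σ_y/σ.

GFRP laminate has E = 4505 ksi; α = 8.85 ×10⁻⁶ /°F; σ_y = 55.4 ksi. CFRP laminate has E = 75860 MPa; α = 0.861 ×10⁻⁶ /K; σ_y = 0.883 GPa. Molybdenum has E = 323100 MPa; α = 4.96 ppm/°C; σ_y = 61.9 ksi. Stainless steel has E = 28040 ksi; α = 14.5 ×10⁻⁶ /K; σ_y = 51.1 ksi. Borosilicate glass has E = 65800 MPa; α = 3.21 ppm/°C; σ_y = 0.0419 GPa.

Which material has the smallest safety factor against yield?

In consistent units (E in GPa, α in ×10⁻⁶/K, σ_y in MPa):
  GFRP laminate: E = 31.06, α = 15.9, σ_y = 382.0 → σ = 55.4 MPa, n = 6.89
  CFRP laminate: E = 75.86, α = 0.861, σ_y = 883.0 → σ = 7.32 MPa, n = 121
  molybdenum: E = 323.1, α = 4.96, σ_y = 426.8 → σ = 179 MPa, n = 2.38
  stainless steel: E = 193.3, α = 14.5, σ_y = 352.3 → σ = 314 MPa, n = 1.12
  borosilicate glass: E = 65.80, α = 3.21, σ_y = 41.90 → σ = 23.7 MPa, n = 1.77
Stainless steel has the lowest safety factor, n = 1.12.

stainless steel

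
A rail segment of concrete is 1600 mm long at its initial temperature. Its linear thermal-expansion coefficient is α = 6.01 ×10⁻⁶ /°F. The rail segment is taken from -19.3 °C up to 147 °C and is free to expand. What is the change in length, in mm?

Convert α: 6.01×10⁻⁶/°F × (9/5) = 10.8×10⁻⁶/K.
ΔT = 147 − (-19.3) = 166.3 K.
ΔL = α·L₀·ΔT = 10.8×10⁻⁶ × 1600 mm × 166.3 K = 2.88 mm.

2.88 mm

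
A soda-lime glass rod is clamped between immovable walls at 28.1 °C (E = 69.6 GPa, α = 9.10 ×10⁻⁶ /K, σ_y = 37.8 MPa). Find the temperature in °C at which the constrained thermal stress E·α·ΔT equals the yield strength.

E·α·ΔT = 37.80 MPa ⇒ ΔT = 37.80 / (69.60×10³ × 9.10×10⁻⁶) = 59.68 K.
T = 28.1 + 59.68 = 87.78 °C.

87.8 °C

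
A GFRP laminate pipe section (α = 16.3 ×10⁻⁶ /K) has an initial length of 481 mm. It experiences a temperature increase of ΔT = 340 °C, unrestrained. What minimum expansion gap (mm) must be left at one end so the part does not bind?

2.67 mm

ΔL = α·L₀·ΔT = 16.3×10⁻⁶ × 481 mm × 340.0 K = 2.67 mm.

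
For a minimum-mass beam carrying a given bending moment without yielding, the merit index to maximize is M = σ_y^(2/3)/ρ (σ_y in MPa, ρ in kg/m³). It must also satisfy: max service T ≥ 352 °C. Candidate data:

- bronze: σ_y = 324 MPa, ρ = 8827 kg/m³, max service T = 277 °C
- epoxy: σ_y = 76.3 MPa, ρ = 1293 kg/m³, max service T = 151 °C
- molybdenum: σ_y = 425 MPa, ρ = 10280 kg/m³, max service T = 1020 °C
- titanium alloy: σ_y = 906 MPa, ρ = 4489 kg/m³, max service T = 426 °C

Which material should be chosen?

Screen on constraints: max service T ≥ 352 °C. Survivors: molybdenum, titanium alloy.
Evaluate M for each candidate:
  titanium alloy: M = 20.9×10⁻³
  molybdenum: M = 5.50×10⁻³
Highest index: titanium alloy.

titanium alloy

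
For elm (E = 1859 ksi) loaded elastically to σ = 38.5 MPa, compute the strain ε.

3.00×10⁻³

E = 1859 ksi = 12.82 GPa = 12820 MPa.
ε = σ/E = 38.5 / 12820 = 3.00×10⁻³.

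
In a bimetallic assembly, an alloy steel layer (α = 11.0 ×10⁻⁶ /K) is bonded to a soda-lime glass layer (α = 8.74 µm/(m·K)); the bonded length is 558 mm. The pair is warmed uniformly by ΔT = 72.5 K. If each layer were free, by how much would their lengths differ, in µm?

91.4 µm

Δα = |11.0 − 8.74|×10⁻⁶/K = 2.26×10⁻⁶/K.
ΔL_mismatch = Δα·L·ΔT = 2.26×10⁻⁶ × 558.0 mm × 72.5 K = 91.4 µm.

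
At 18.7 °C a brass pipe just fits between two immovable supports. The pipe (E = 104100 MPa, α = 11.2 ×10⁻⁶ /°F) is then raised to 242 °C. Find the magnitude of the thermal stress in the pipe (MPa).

E = 104100 MPa = 104.1 GPa.
α = 11.2×10⁻⁶/°F × 9/5 = 20.2×10⁻⁶/K.
ΔT = 223.3 K. Constrained thermal stress σ = E·α·ΔT = 104.1×10³ MPa × 20.2×10⁻⁶ × 223.3 = 469 MPa (compressive).

469 MPa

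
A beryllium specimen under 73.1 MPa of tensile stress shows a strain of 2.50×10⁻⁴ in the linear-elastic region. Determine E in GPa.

292 GPa

E = σ/ε = 73.1 MPa / 2.50×10⁻⁴ = 292400 MPa = 292 GPa.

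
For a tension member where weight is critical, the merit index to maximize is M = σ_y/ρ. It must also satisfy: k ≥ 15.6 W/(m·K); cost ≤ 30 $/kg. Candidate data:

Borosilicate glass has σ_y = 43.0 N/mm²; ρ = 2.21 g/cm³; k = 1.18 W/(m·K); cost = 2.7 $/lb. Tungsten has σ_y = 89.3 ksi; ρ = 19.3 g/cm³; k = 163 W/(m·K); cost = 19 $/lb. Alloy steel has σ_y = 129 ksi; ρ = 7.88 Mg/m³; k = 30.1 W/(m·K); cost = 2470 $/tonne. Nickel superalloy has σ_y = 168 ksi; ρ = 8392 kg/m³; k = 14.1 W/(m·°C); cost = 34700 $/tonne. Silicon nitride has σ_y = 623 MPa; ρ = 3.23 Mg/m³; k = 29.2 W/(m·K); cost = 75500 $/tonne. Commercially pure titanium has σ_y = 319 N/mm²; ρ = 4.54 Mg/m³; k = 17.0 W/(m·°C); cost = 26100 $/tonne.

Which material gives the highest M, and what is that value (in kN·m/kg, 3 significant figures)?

Screen on constraints: k ≥ 15.6 W/(m·K); cost ≤ 30 $/kg. Survivors: alloy steel, commercially pure titanium.
Convert each candidate to consistent units, then evaluate M:
  alloy steel: σ_y = 889.4 MPa, ρ = 7880 kg/m³
  commercially pure titanium: σ_y = 319.0 MPa, ρ = 4540 kg/m³
  alloy steel: M = 113 kN·m/kg
  commercially pure titanium: M = 70.3 kN·m/kg
The maximum is for alloy steel.

alloy steel, M = 113 kN·m/kg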